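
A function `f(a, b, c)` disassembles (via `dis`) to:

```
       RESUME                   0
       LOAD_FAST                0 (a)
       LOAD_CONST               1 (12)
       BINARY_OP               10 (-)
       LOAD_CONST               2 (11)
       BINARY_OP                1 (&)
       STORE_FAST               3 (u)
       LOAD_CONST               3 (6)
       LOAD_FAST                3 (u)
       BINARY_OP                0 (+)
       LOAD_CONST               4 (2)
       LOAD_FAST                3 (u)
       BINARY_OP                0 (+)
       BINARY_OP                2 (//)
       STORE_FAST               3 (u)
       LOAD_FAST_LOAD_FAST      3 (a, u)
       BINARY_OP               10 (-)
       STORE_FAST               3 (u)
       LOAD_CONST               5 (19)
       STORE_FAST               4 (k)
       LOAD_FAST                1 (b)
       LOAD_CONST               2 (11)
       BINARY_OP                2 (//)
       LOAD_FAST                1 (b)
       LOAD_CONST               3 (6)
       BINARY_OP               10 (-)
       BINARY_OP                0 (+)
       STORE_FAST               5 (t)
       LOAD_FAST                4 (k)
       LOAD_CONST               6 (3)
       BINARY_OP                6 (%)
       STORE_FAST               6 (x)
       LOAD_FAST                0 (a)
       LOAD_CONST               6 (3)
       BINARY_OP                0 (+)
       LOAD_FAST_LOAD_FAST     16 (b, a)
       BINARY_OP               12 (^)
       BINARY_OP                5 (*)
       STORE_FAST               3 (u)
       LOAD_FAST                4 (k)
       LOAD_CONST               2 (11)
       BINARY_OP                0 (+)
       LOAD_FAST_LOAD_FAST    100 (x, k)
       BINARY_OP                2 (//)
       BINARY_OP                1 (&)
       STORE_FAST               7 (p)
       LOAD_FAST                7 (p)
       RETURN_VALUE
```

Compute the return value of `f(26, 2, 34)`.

LOAD_FAST a → push 26. Stack: [26]
LOAD_CONST → push 12. Stack: [26, 12]
BINARY_OP - → 26 - 12 = 14. Stack: [14]
LOAD_CONST → push 11. Stack: [14, 11]
BINARY_OP & → 14 & 11 = 10. Stack: [10]
STORE_FAST u → u=10. Stack: []
LOAD_CONST → push 6. Stack: [6]
LOAD_FAST u → push 10. Stack: [6, 10]
BINARY_OP + → 6 + 10 = 16. Stack: [16]
LOAD_CONST → push 2. Stack: [16, 2]
LOAD_FAST u → push 10. Stack: [16, 2, 10]
BINARY_OP + → 2 + 10 = 12. Stack: [16, 12]
BINARY_OP // → 16 // 12 = 1. Stack: [1]
STORE_FAST u → u=1. Stack: []
LOAD_FAST_LOAD_FAST a,u → push 26,1. Stack: [26, 1]
BINARY_OP - → 26 - 1 = 25. Stack: [25]
STORE_FAST u → u=25. Stack: []
LOAD_CONST → push 19. Stack: [19]
STORE_FAST k → k=19. Stack: []
LOAD_FAST b → push 2. Stack: [2]
LOAD_CONST → push 11. Stack: [2, 11]
BINARY_OP // → 2 // 11 = 0. Stack: [0]
LOAD_FAST b → push 2. Stack: [0, 2]
LOAD_CONST → push 6. Stack: [0, 2, 6]
BINARY_OP - → 2 - 6 = -4. Stack: [0, -4]
BINARY_OP + → 0 + -4 = -4. Stack: [-4]
STORE_FAST t → t=-4. Stack: []
LOAD_FAST k → push 19. Stack: [19]
LOAD_CONST → push 3. Stack: [19, 3]
BINARY_OP % → 19 % 3 = 1. Stack: [1]
STORE_FAST x → x=1. Stack: []
LOAD_FAST a → push 26. Stack: [26]
LOAD_CONST → push 3. Stack: [26, 3]
BINARY_OP + → 26 + 3 = 29. Stack: [29]
LOAD_FAST_LOAD_FAST b,a → push 2,26. Stack: [29, 2, 26]
BINARY_OP ^ → 2 ^ 26 = 24. Stack: [29, 24]
BINARY_OP * → 29 * 24 = 696. Stack: [696]
STORE_FAST u → u=696. Stack: []
LOAD_FAST k → push 19. Stack: [19]
LOAD_CONST → push 11. Stack: [19, 11]
BINARY_OP + → 19 + 11 = 30. Stack: [30]
LOAD_FAST_LOAD_FAST x,k → push 1,19. Stack: [30, 1, 19]
BINARY_OP // → 1 // 19 = 0. Stack: [30, 0]
BINARY_OP & → 30 & 0 = 0. Stack: [0]
STORE_FAST p → p=0. Stack: []
LOAD_FAST p → push 0. Stack: [0]
RETURN_VALUE → return 0.

0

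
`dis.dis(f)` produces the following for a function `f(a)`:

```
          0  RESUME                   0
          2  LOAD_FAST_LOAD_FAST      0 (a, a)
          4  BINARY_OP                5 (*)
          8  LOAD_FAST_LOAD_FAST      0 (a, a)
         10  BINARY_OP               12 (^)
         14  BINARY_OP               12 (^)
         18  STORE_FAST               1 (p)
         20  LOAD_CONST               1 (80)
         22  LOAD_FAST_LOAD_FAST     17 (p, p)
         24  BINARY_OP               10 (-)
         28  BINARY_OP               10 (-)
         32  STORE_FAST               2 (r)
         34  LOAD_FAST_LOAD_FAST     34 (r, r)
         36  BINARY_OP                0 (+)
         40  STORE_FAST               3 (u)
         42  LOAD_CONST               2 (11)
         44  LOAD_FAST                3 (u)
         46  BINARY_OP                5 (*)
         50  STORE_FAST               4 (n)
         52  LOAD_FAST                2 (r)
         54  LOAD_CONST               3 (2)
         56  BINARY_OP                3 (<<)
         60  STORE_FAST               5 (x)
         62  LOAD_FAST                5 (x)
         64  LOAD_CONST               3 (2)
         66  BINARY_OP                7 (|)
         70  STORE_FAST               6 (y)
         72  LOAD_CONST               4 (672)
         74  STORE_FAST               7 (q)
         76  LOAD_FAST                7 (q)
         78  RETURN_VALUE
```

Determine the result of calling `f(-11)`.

672

LOAD_FAST_LOAD_FAST a,a → push -11,-11. Stack: [-11, -11]
BINARY_OP * → -11 * -11 = 121. Stack: [121]
LOAD_FAST_LOAD_FAST a,a → push -11,-11. Stack: [121, -11, -11]
BINARY_OP ^ → -11 ^ -11 = 0. Stack: [121, 0]
BINARY_OP ^ → 121 ^ 0 = 121. Stack: [121]
STORE_FAST p → p=121. Stack: []
LOAD_CONST → push 80. Stack: [80]
LOAD_FAST_LOAD_FAST p,p → push 121,121. Stack: [80, 121, 121]
BINARY_OP - → 121 - 121 = 0. Stack: [80, 0]
BINARY_OP - → 80 - 0 = 80. Stack: [80]
STORE_FAST r → r=80. Stack: []
LOAD_FAST_LOAD_FAST r,r → push 80,80. Stack: [80, 80]
BINARY_OP + → 80 + 80 = 160. Stack: [160]
STORE_FAST u → u=160. Stack: []
LOAD_CONST → push 11. Stack: [11]
LOAD_FAST u → push 160. Stack: [11, 160]
BINARY_OP * → 11 * 160 = 1760. Stack: [1760]
STORE_FAST n → n=1760. Stack: []
LOAD_FAST r → push 80. Stack: [80]
LOAD_CONST → push 2. Stack: [80, 2]
BINARY_OP << → 80 << 2 = 320. Stack: [320]
STORE_FAST x → x=320. Stack: []
LOAD_FAST x → push 320. Stack: [320]
LOAD_CONST → push 2. Stack: [320, 2]
BINARY_OP | → 320 | 2 = 322. Stack: [322]
STORE_FAST y → y=322. Stack: []
LOAD_CONST → push 672. Stack: [672]
STORE_FAST q → q=672. Stack: []
LOAD_FAST q → push 672. Stack: [672]
RETURN_VALUE → return 672.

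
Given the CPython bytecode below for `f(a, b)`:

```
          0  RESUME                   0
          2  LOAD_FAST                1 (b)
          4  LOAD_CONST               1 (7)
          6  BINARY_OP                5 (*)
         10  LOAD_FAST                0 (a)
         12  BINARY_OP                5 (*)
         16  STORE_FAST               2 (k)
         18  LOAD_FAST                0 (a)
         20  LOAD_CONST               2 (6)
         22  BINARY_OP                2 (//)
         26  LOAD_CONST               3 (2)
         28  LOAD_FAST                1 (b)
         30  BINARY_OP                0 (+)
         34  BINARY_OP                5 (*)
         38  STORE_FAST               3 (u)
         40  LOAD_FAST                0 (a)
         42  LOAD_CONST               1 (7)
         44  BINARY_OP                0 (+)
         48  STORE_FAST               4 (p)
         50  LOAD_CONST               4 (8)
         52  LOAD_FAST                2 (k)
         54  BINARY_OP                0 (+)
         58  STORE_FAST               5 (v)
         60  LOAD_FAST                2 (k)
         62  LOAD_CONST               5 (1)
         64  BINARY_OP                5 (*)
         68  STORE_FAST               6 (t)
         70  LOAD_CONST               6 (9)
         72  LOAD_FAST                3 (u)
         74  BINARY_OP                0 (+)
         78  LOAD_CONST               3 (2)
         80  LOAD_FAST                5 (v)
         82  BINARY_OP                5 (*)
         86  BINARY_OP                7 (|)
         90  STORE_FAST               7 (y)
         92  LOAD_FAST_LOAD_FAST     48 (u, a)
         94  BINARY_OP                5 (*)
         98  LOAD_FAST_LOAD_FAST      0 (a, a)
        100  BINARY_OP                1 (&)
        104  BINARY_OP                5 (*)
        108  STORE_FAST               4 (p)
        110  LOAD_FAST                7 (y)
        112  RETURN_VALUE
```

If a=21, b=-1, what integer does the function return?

LOAD_FAST b → push -1. Stack: [-1]
LOAD_CONST → push 7. Stack: [-1, 7]
BINARY_OP * → -1 * 7 = -7. Stack: [-7]
LOAD_FAST a → push 21. Stack: [-7, 21]
BINARY_OP * → -7 * 21 = -147. Stack: [-147]
STORE_FAST k → k=-147. Stack: []
LOAD_FAST a → push 21. Stack: [21]
LOAD_CONST → push 6. Stack: [21, 6]
BINARY_OP // → 21 // 6 = 3. Stack: [3]
LOAD_CONST → push 2. Stack: [3, 2]
LOAD_FAST b → push -1. Stack: [3, 2, -1]
BINARY_OP + → 2 + -1 = 1. Stack: [3, 1]
BINARY_OP * → 3 * 1 = 3. Stack: [3]
STORE_FAST u → u=3. Stack: []
LOAD_FAST a → push 21. Stack: [21]
LOAD_CONST → push 7. Stack: [21, 7]
BINARY_OP + → 21 + 7 = 28. Stack: [28]
STORE_FAST p → p=28. Stack: []
LOAD_CONST → push 8. Stack: [8]
LOAD_FAST k → push -147. Stack: [8, -147]
BINARY_OP + → 8 + -147 = -139. Stack: [-139]
STORE_FAST v → v=-139. Stack: []
LOAD_FAST k → push -147. Stack: [-147]
LOAD_CONST → push 1. Stack: [-147, 1]
BINARY_OP * → -147 * 1 = -147. Stack: [-147]
STORE_FAST t → t=-147. Stack: []
LOAD_CONST → push 9. Stack: [9]
LOAD_FAST u → push 3. Stack: [9, 3]
BINARY_OP + → 9 + 3 = 12. Stack: [12]
LOAD_CONST → push 2. Stack: [12, 2]
LOAD_FAST v → push -139. Stack: [12, 2, -139]
BINARY_OP * → 2 * -139 = -278. Stack: [12, -278]
BINARY_OP | → 12 | -278 = -274. Stack: [-274]
STORE_FAST y → y=-274. Stack: []
LOAD_FAST_LOAD_FAST u,a → push 3,21. Stack: [3, 21]
BINARY_OP * → 3 * 21 = 63. Stack: [63]
LOAD_FAST_LOAD_FAST a,a → push 21,21. Stack: [63, 21, 21]
BINARY_OP & → 21 & 21 = 21. Stack: [63, 21]
BINARY_OP * → 63 * 21 = 1323. Stack: [1323]
STORE_FAST p → p=1323. Stack: []
LOAD_FAST y → push -274. Stack: [-274]
RETURN_VALUE → return -274.

-274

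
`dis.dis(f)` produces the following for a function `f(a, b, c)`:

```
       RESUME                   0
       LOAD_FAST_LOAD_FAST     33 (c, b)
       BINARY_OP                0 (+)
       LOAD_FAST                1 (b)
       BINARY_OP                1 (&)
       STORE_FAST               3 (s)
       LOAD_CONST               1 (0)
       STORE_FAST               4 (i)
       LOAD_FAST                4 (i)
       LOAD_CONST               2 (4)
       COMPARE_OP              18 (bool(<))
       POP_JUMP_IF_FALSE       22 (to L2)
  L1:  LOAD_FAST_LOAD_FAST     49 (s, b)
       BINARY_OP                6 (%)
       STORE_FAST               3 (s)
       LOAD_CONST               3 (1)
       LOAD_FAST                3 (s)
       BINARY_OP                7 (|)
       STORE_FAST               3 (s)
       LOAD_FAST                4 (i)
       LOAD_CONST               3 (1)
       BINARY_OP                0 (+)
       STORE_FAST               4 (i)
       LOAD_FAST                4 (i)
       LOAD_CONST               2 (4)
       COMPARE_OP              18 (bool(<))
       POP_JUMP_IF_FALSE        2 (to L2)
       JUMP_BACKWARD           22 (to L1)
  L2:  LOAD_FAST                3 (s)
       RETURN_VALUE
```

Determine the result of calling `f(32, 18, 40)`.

1

LOAD_FAST_LOAD_FAST c,b → push 40,18
BINARY_OP + → 40 + 18 = 58
LOAD_FAST b → push 18
BINARY_OP & → 58 & 18 = 18
STORE_FAST s → s=18
LOAD_CONST → push 0
STORE_FAST i → i=0
LOAD_FAST i → push 0
LOAD_CONST → push 4
COMPARE_OP bool(<) → 0 vs 4 = True
POP_JUMP_IF_FALSE → pop True; no jump
LOAD_FAST_LOAD_FAST s,b → push 18,18
BINARY_OP % → 18 % 18 = 0
STORE_FAST s → s=0
LOAD_CONST → push 1
LOAD_FAST s → push 0
BINARY_OP | → 1 | 0 = 1
STORE_FAST s → s=1
LOAD_FAST i → push 0
LOAD_CONST → push 1
BINARY_OP + → 0 + 1 = 1
STORE_FAST i → i=1
LOAD_FAST i → push 1
LOAD_CONST → push 4
COMPARE_OP bool(<) → 1 vs 4 = True
POP_JUMP_IF_FALSE → pop True; no jump
LOAD_FAST_LOAD_FAST s,b → push 1,18
BINARY_OP % → 1 % 18 = 1
STORE_FAST s → s=1
LOAD_CONST → push 1
LOAD_FAST s → push 1
BINARY_OP | → 1 | 1 = 1
STORE_FAST s → s=1
LOAD_FAST i → push 1
LOAD_CONST → push 1
BINARY_OP + → 1 + 1 = 2
STORE_FAST i → i=2
LOAD_FAST i → push 2
LOAD_CONST → push 4
COMPARE_OP bool(<) → 2 vs 4 = True
POP_JUMP_IF_FALSE → pop True; no jump
LOAD_FAST_LOAD_FAST s,b → push 1,18
BINARY_OP % → 1 % 18 = 1
STORE_FAST s → s=1
LOAD_CONST → push 1
LOAD_FAST s → push 1
BINARY_OP | → 1 | 1 = 1
STORE_FAST s → s=1
LOAD_FAST i → push 2
LOAD_CONST → push 1
BINARY_OP + → 2 + 1 = 3
STORE_FAST i → i=3
LOAD_FAST i → push 3
LOAD_CONST → push 4
COMPARE_OP bool(<) → 3 vs 4 = True
POP_JUMP_IF_FALSE → pop True; no jump
LOAD_FAST_LOAD_FAST s,b → push 1,18
BINARY_OP % → 1 % 18 = 1
STORE_FAST s → s=1
LOAD_CONST → push 1
LOAD_FAST s → push 1
BINARY_OP | → 1 | 1 = 1
STORE_FAST s → s=1
LOAD_FAST i → push 3
LOAD_CONST → push 1
BINARY_OP + → 3 + 1 = 4
STORE_FAST i → i=4
LOAD_FAST i → push 4
LOAD_CONST → push 4
COMPARE_OP bool(<) → 4 vs 4 = False
POP_JUMP_IF_FALSE → pop False; jump
LOAD_FAST s → push 1
RETURN_VALUE → return 1.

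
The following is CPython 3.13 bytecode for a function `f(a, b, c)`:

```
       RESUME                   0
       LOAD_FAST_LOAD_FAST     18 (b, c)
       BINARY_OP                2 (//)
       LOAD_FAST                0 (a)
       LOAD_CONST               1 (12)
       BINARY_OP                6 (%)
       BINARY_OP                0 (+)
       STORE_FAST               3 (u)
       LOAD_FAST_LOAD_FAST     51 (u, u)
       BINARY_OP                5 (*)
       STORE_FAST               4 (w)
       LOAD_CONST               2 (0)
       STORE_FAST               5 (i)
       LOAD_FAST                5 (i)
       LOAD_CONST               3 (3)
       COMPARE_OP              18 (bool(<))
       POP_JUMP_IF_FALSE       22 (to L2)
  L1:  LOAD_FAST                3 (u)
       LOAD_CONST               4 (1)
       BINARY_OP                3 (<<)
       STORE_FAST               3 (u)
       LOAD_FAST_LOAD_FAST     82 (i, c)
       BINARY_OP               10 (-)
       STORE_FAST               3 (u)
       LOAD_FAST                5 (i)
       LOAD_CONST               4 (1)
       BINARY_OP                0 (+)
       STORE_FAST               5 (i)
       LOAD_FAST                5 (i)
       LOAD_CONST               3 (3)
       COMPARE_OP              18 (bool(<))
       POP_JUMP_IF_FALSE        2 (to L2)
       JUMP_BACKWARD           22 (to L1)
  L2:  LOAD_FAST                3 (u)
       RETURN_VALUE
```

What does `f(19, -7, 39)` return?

-37

LOAD_FAST_LOAD_FAST b,c → push -7,39. Stack: [-7, 39]
BINARY_OP // → -7 // 39 = -1. Stack: [-1]
LOAD_FAST a → push 19. Stack: [-1, 19]
LOAD_CONST → push 12. Stack: [-1, 19, 12]
BINARY_OP % → 19 % 12 = 7. Stack: [-1, 7]
BINARY_OP + → -1 + 7 = 6. Stack: [6]
STORE_FAST u → u=6. Stack: []
LOAD_FAST_LOAD_FAST u,u → push 6,6. Stack: [6, 6]
BINARY_OP * → 6 * 6 = 36. Stack: [36]
STORE_FAST w → w=36. Stack: []
LOAD_CONST → push 0. Stack: [0]
STORE_FAST i → i=0. Stack: []
LOAD_FAST i → push 0. Stack: [0]
LOAD_CONST → push 3. Stack: [0, 3]
COMPARE_OP bool(<) → 0 vs 3 = True. Stack: [True]
POP_JUMP_IF_FALSE → pop True; no jump. Stack: []
LOAD_FAST u → push 6. Stack: [6]
LOAD_CONST → push 1. Stack: [6, 1]
BINARY_OP << → 6 << 1 = 12. Stack: [12]
STORE_FAST u → u=12. Stack: []
LOAD_FAST_LOAD_FAST i,c → push 0,39. Stack: [0, 39]
BINARY_OP - → 0 - 39 = -39. Stack: [-39]
STORE_FAST u → u=-39. Stack: []
LOAD_FAST i → push 0. Stack: [0]
LOAD_CONST → push 1. Stack: [0, 1]
BINARY_OP + → 0 + 1 = 1. Stack: [1]
STORE_FAST i → i=1. Stack: []
LOAD_FAST i → push 1. Stack: [1]
LOAD_CONST → push 3. Stack: [1, 3]
COMPARE_OP bool(<) → 1 vs 3 = True. Stack: [True]
POP_JUMP_IF_FALSE → pop True; no jump. Stack: []
LOAD_FAST u → push -39. Stack: [-39]
LOAD_CONST → push 1. Stack: [-39, 1]
BINARY_OP << → -39 << 1 = -78. Stack: [-78]
STORE_FAST u → u=-78. Stack: []
LOAD_FAST_LOAD_FAST i,c → push 1,39. Stack: [1, 39]
BINARY_OP - → 1 - 39 = -38. Stack: [-38]
STORE_FAST u → u=-38. Stack: []
LOAD_FAST i → push 1. Stack: [1]
LOAD_CONST → push 1. Stack: [1, 1]
BINARY_OP + → 1 + 1 = 2. Stack: [2]
STORE_FAST i → i=2. Stack: []
LOAD_FAST i → push 2. Stack: [2]
LOAD_CONST → push 3. Stack: [2, 3]
COMPARE_OP bool(<) → 2 vs 3 = True. Stack: [True]
POP_JUMP_IF_FALSE → pop True; no jump. Stack: []
LOAD_FAST u → push -38. Stack: [-38]
LOAD_CONST → push 1. Stack: [-38, 1]
BINARY_OP << → -38 << 1 = -76. Stack: [-76]
STORE_FAST u → u=-76. Stack: []
LOAD_FAST_LOAD_FAST i,c → push 2,39. Stack: [2, 39]
BINARY_OP - → 2 - 39 = -37. Stack: [-37]
STORE_FAST u → u=-37. Stack: []
LOAD_FAST i → push 2. Stack: [2]
LOAD_CONST → push 1. Stack: [2, 1]
BINARY_OP + → 2 + 1 = 3. Stack: [3]
STORE_FAST i → i=3. Stack: []
LOAD_FAST i → push 3. Stack: [3]
LOAD_CONST → push 3. Stack: [3, 3]
COMPARE_OP bool(<) → 3 vs 3 = False. Stack: [False]
POP_JUMP_IF_FALSE → pop False; jump. Stack: []
LOAD_FAST u → push -37. Stack: [-37]
RETURN_VALUE → return -37.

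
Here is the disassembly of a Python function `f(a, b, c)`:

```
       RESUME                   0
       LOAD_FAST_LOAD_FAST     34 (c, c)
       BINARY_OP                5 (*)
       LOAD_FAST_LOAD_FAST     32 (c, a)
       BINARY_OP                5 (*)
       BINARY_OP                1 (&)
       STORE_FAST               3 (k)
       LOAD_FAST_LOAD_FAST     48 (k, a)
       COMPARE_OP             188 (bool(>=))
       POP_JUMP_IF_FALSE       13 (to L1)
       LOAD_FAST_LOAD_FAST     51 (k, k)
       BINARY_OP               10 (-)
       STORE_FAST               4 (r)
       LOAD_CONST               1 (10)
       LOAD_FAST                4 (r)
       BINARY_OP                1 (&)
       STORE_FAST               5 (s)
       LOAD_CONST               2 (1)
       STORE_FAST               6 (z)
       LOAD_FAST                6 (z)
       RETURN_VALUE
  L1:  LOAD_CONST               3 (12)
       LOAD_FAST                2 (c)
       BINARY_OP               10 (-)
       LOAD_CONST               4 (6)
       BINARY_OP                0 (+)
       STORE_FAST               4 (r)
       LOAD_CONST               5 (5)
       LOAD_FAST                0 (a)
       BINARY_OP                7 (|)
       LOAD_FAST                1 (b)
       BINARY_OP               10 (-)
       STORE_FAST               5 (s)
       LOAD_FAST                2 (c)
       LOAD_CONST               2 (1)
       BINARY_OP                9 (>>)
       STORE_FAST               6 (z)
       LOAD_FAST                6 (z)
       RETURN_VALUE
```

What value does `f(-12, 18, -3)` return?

LOAD_FAST_LOAD_FAST c,c → push -3,-3. Stack: [-3, -3]
BINARY_OP * → -3 * -3 = 9. Stack: [9]
LOAD_FAST_LOAD_FAST c,a → push -3,-12. Stack: [9, -3, -12]
BINARY_OP * → -3 * -12 = 36. Stack: [9, 36]
BINARY_OP & → 9 & 36 = 0. Stack: [0]
STORE_FAST k → k=0. Stack: []
LOAD_FAST_LOAD_FAST k,a → push 0,-12. Stack: [0, -12]
COMPARE_OP bool(>=) → 0 vs -12 = True. Stack: [True]
POP_JUMP_IF_FALSE → pop True; no jump. Stack: []
LOAD_FAST_LOAD_FAST k,k → push 0,0. Stack: [0, 0]
BINARY_OP - → 0 - 0 = 0. Stack: [0]
STORE_FAST r → r=0. Stack: []
LOAD_CONST → push 10. Stack: [10]
LOAD_FAST r → push 0. Stack: [10, 0]
BINARY_OP & → 10 & 0 = 0. Stack: [0]
STORE_FAST s → s=0. Stack: []
LOAD_CONST → push 1. Stack: [1]
STORE_FAST z → z=1. Stack: []
LOAD_FAST z → push 1. Stack: [1]
RETURN_VALUE → return 1.

1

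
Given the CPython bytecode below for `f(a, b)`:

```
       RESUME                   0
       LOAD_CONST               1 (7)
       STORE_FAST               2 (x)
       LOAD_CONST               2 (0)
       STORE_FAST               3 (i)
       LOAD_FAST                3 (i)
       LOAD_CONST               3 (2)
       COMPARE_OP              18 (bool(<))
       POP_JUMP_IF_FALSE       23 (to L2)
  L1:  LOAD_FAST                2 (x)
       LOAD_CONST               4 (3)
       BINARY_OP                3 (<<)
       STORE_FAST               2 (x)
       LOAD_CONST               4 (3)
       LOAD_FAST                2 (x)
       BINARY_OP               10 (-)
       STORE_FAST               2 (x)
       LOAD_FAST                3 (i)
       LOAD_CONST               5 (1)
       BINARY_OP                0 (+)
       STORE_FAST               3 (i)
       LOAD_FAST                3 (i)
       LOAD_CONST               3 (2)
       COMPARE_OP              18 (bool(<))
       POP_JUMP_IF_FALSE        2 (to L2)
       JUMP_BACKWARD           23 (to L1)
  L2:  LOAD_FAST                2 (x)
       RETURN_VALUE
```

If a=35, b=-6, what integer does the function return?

427

LOAD_CONST → push 7. Stack: [7]
STORE_FAST x → x=7. Stack: []
LOAD_CONST → push 0. Stack: [0]
STORE_FAST i → i=0. Stack: []
LOAD_FAST i → push 0. Stack: [0]
LOAD_CONST → push 2. Stack: [0, 2]
COMPARE_OP bool(<) → 0 vs 2 = True. Stack: [True]
POP_JUMP_IF_FALSE → pop True; no jump. Stack: []
LOAD_FAST x → push 7. Stack: [7]
LOAD_CONST → push 3. Stack: [7, 3]
BINARY_OP << → 7 << 3 = 56. Stack: [56]
STORE_FAST x → x=56. Stack: []
LOAD_CONST → push 3. Stack: [3]
LOAD_FAST x → push 56. Stack: [3, 56]
BINARY_OP - → 3 - 56 = -53. Stack: [-53]
STORE_FAST x → x=-53. Stack: []
LOAD_FAST i → push 0. Stack: [0]
LOAD_CONST → push 1. Stack: [0, 1]
BINARY_OP + → 0 + 1 = 1. Stack: [1]
STORE_FAST i → i=1. Stack: []
LOAD_FAST i → push 1. Stack: [1]
LOAD_CONST → push 2. Stack: [1, 2]
COMPARE_OP bool(<) → 1 vs 2 = True. Stack: [True]
POP_JUMP_IF_FALSE → pop True; no jump. Stack: []
LOAD_FAST x → push -53. Stack: [-53]
LOAD_CONST → push 3. Stack: [-53, 3]
BINARY_OP << → -53 << 3 = -424. Stack: [-424]
STORE_FAST x → x=-424. Stack: []
LOAD_CONST → push 3. Stack: [3]
LOAD_FAST x → push -424. Stack: [3, -424]
BINARY_OP - → 3 - -424 = 427. Stack: [427]
STORE_FAST x → x=427. Stack: []
LOAD_FAST i → push 1. Stack: [1]
LOAD_CONST → push 1. Stack: [1, 1]
BINARY_OP + → 1 + 1 = 2. Stack: [2]
STORE_FAST i → i=2. Stack: []
LOAD_FAST i → push 2. Stack: [2]
LOAD_CONST → push 2. Stack: [2, 2]
COMPARE_OP bool(<) → 2 vs 2 = False. Stack: [False]
POP_JUMP_IF_FALSE → pop False; jump. Stack: []
LOAD_FAST x → push 427. Stack: [427]
RETURN_VALUE → return 427.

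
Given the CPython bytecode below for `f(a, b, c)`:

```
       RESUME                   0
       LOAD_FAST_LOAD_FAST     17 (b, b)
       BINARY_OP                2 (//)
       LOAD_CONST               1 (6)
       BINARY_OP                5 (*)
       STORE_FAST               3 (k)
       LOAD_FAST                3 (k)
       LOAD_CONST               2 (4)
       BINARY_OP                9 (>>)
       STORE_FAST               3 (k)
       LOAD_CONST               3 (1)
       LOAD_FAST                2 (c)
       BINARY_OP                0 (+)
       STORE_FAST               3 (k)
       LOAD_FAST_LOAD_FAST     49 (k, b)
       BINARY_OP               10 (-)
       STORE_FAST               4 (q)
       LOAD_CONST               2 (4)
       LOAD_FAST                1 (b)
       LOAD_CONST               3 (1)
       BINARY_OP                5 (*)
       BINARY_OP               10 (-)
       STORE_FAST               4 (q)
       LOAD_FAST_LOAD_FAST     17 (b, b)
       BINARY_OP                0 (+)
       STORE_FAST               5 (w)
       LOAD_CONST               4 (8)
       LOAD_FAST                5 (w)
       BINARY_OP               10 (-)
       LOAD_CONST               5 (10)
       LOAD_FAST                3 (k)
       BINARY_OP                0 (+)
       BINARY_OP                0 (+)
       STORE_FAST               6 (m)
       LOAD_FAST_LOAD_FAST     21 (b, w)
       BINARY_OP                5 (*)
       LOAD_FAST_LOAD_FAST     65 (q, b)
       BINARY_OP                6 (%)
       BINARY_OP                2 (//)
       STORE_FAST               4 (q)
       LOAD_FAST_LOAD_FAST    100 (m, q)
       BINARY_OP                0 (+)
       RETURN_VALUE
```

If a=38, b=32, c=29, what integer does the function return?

496

LOAD_FAST_LOAD_FAST b,b → push 32,32. Stack: [32, 32]
BINARY_OP // → 32 // 32 = 1. Stack: [1]
LOAD_CONST → push 6. Stack: [1, 6]
BINARY_OP * → 1 * 6 = 6. Stack: [6]
STORE_FAST k → k=6. Stack: []
LOAD_FAST k → push 6. Stack: [6]
LOAD_CONST → push 4. Stack: [6, 4]
BINARY_OP >> → 6 >> 4 = 0. Stack: [0]
STORE_FAST k → k=0. Stack: []
LOAD_CONST → push 1. Stack: [1]
LOAD_FAST c → push 29. Stack: [1, 29]
BINARY_OP + → 1 + 29 = 30. Stack: [30]
STORE_FAST k → k=30. Stack: []
LOAD_FAST_LOAD_FAST k,b → push 30,32. Stack: [30, 32]
BINARY_OP - → 30 - 32 = -2. Stack: [-2]
STORE_FAST q → q=-2. Stack: []
LOAD_CONST → push 4. Stack: [4]
LOAD_FAST b → push 32. Stack: [4, 32]
LOAD_CONST → push 1. Stack: [4, 32, 1]
BINARY_OP * → 32 * 1 = 32. Stack: [4, 32]
BINARY_OP - → 4 - 32 = -28. Stack: [-28]
STORE_FAST q → q=-28. Stack: []
LOAD_FAST_LOAD_FAST b,b → push 32,32. Stack: [32, 32]
BINARY_OP + → 32 + 32 = 64. Stack: [64]
STORE_FAST w → w=64. Stack: []
LOAD_CONST → push 8. Stack: [8]
LOAD_FAST w → push 64. Stack: [8, 64]
BINARY_OP - → 8 - 64 = -56. Stack: [-56]
LOAD_CONST → push 10. Stack: [-56, 10]
LOAD_FAST k → push 30. Stack: [-56, 10, 30]
BINARY_OP + → 10 + 30 = 40. Stack: [-56, 40]
BINARY_OP + → -56 + 40 = -16. Stack: [-16]
STORE_FAST m → m=-16. Stack: []
LOAD_FAST_LOAD_FAST b,w → push 32,64. Stack: [32, 64]
BINARY_OP * → 32 * 64 = 2048. Stack: [2048]
LOAD_FAST_LOAD_FAST q,b → push -28,32. Stack: [2048, -28, 32]
BINARY_OP % → -28 % 32 = 4. Stack: [2048, 4]
BINARY_OP // → 2048 // 4 = 512. Stack: [512]
STORE_FAST q → q=512. Stack: []
LOAD_FAST_LOAD_FAST m,q → push -16,512. Stack: [-16, 512]
BINARY_OP + → -16 + 512 = 496. Stack: [496]
RETURN_VALUE → return 496.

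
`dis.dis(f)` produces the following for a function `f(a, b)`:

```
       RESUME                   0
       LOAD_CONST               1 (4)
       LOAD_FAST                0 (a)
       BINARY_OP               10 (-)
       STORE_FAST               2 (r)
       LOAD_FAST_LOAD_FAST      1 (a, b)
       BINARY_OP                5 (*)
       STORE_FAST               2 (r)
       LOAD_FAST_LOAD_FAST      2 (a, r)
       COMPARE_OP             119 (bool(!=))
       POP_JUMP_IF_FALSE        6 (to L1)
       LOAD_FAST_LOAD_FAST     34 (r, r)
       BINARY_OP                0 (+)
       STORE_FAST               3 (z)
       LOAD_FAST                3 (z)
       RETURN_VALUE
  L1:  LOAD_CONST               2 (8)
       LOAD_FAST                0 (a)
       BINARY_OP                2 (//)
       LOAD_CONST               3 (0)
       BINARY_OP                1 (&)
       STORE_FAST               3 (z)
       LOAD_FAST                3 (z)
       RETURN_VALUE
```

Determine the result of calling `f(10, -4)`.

-80

LOAD_CONST → push 4. Stack: [4]
LOAD_FAST a → push 10. Stack: [4, 10]
BINARY_OP - → 4 - 10 = -6. Stack: [-6]
STORE_FAST r → r=-6. Stack: []
LOAD_FAST_LOAD_FAST a,b → push 10,-4. Stack: [10, -4]
BINARY_OP * → 10 * -4 = -40. Stack: [-40]
STORE_FAST r → r=-40. Stack: []
LOAD_FAST_LOAD_FAST a,r → push 10,-40. Stack: [10, -40]
COMPARE_OP bool(!=) → 10 vs -40 = True. Stack: [True]
POP_JUMP_IF_FALSE → pop True; no jump. Stack: []
LOAD_FAST_LOAD_FAST r,r → push -40,-40. Stack: [-40, -40]
BINARY_OP + → -40 + -40 = -80. Stack: [-80]
STORE_FAST z → z=-80. Stack: []
LOAD_FAST z → push -80. Stack: [-80]
RETURN_VALUE → return -80.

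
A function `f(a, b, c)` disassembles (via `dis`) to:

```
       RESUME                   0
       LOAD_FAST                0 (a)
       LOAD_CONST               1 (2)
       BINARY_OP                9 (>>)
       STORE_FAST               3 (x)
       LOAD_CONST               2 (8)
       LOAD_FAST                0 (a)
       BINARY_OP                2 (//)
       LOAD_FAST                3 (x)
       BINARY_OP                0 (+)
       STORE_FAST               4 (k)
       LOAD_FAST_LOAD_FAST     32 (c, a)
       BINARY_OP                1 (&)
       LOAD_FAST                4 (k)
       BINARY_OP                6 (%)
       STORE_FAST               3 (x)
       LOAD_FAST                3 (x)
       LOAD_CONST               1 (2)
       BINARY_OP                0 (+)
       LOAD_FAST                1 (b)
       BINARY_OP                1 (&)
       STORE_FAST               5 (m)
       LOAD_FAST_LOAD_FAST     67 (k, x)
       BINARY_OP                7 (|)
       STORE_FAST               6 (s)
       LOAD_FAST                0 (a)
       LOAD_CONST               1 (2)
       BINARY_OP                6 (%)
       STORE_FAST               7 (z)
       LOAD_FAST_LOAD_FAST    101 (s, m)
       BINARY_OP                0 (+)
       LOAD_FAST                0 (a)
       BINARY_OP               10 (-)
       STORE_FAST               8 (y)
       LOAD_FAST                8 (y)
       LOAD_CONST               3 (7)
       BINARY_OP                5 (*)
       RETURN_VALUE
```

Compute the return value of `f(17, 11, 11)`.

LOAD_FAST a → push 17. Stack: [17]
LOAD_CONST → push 2. Stack: [17, 2]
BINARY_OP >> → 17 >> 2 = 4. Stack: [4]
STORE_FAST x → x=4. Stack: []
LOAD_CONST → push 8. Stack: [8]
LOAD_FAST a → push 17. Stack: [8, 17]
BINARY_OP // → 8 // 17 = 0. Stack: [0]
LOAD_FAST x → push 4. Stack: [0, 4]
BINARY_OP + → 0 + 4 = 4. Stack: [4]
STORE_FAST k → k=4. Stack: []
LOAD_FAST_LOAD_FAST c,a → push 11,17. Stack: [11, 17]
BINARY_OP & → 11 & 17 = 1. Stack: [1]
LOAD_FAST k → push 4. Stack: [1, 4]
BINARY_OP % → 1 % 4 = 1. Stack: [1]
STORE_FAST x → x=1. Stack: []
LOAD_FAST x → push 1. Stack: [1]
LOAD_CONST → push 2. Stack: [1, 2]
BINARY_OP + → 1 + 2 = 3. Stack: [3]
LOAD_FAST b → push 11. Stack: [3, 11]
BINARY_OP & → 3 & 11 = 3. Stack: [3]
STORE_FAST m → m=3. Stack: []
LOAD_FAST_LOAD_FAST k,x → push 4,1. Stack: [4, 1]
BINARY_OP | → 4 | 1 = 5. Stack: [5]
STORE_FAST s → s=5. Stack: []
LOAD_FAST a → push 17. Stack: [17]
LOAD_CONST → push 2. Stack: [17, 2]
BINARY_OP % → 17 % 2 = 1. Stack: [1]
STORE_FAST z → z=1. Stack: []
LOAD_FAST_LOAD_FAST s,m → push 5,3. Stack: [5, 3]
BINARY_OP + → 5 + 3 = 8. Stack: [8]
LOAD_FAST a → push 17. Stack: [8, 17]
BINARY_OP - → 8 - 17 = -9. Stack: [-9]
STORE_FAST y → y=-9. Stack: []
LOAD_FAST y → push -9. Stack: [-9]
LOAD_CONST → push 7. Stack: [-9, 7]
BINARY_OP * → -9 * 7 = -63. Stack: [-63]
RETURN_VALUE → return -63.

-63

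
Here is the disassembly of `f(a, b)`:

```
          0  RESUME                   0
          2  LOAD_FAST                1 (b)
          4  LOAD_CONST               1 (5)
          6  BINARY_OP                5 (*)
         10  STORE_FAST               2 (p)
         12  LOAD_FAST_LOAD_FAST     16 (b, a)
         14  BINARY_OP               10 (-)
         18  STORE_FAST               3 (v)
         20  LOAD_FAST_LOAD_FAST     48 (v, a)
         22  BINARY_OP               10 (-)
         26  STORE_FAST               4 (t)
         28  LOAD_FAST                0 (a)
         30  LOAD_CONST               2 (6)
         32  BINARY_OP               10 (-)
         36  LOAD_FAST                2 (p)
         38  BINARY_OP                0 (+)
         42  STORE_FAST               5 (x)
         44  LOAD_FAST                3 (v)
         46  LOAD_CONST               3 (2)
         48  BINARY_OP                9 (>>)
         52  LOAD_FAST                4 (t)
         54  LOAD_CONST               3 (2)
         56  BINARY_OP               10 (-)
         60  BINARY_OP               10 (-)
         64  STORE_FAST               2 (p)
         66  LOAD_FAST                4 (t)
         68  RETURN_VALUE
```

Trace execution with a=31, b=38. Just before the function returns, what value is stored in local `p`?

27

LOAD_FAST b → push 38. Stack: [38]
LOAD_CONST → push 5. Stack: [38, 5]
BINARY_OP * → 38 * 5 = 190. Stack: [190]
STORE_FAST p → p=190. Stack: []
LOAD_FAST_LOAD_FAST b,a → push 38,31. Stack: [38, 31]
BINARY_OP - → 38 - 31 = 7. Stack: [7]
STORE_FAST v → v=7. Stack: []
LOAD_FAST_LOAD_FAST v,a → push 7,31. Stack: [7, 31]
BINARY_OP - → 7 - 31 = -24. Stack: [-24]
STORE_FAST t → t=-24. Stack: []
LOAD_FAST a → push 31. Stack: [31]
LOAD_CONST → push 6. Stack: [31, 6]
BINARY_OP - → 31 - 6 = 25. Stack: [25]
LOAD_FAST p → push 190. Stack: [25, 190]
BINARY_OP + → 25 + 190 = 215. Stack: [215]
STORE_FAST x → x=215. Stack: []
LOAD_FAST v → push 7. Stack: [7]
LOAD_CONST → push 2. Stack: [7, 2]
BINARY_OP >> → 7 >> 2 = 1. Stack: [1]
LOAD_FAST t → push -24. Stack: [1, -24]
LOAD_CONST → push 2. Stack: [1, -24, 2]
BINARY_OP - → -24 - 2 = -26. Stack: [1, -26]
BINARY_OP - → 1 - -26 = 27. Stack: [27]
STORE_FAST p → p=27. Stack: []
LOAD_FAST t → push -24. Stack: [-24]
RETURN_VALUE → return -24.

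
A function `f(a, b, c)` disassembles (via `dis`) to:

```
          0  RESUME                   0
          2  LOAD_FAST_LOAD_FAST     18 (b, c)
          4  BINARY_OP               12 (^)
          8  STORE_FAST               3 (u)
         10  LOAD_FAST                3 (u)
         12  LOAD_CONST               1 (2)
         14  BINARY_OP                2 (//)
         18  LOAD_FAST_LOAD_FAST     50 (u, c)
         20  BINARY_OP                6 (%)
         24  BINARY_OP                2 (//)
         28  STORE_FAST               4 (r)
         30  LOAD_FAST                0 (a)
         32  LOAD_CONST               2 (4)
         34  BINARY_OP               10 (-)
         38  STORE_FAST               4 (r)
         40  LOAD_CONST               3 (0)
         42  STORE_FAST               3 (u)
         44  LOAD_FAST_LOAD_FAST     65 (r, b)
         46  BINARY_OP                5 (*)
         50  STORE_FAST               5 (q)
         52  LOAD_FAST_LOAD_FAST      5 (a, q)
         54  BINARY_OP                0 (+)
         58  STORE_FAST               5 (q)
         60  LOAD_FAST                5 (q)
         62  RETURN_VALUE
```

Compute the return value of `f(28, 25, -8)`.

LOAD_FAST_LOAD_FAST b,c → push 25,-8. Stack: [25, -8]
BINARY_OP ^ → 25 ^ -8 = -31. Stack: [-31]
STORE_FAST u → u=-31. Stack: []
LOAD_FAST u → push -31. Stack: [-31]
LOAD_CONST → push 2. Stack: [-31, 2]
BINARY_OP // → -31 // 2 = -16. Stack: [-16]
LOAD_FAST_LOAD_FAST u,c → push -31,-8. Stack: [-16, -31, -8]
BINARY_OP % → -31 % -8 = -7. Stack: [-16, -7]
BINARY_OP // → -16 // -7 = 2. Stack: [2]
STORE_FAST r → r=2. Stack: []
LOAD_FAST a → push 28. Stack: [28]
LOAD_CONST → push 4. Stack: [28, 4]
BINARY_OP - → 28 - 4 = 24. Stack: [24]
STORE_FAST r → r=24. Stack: []
LOAD_CONST → push 0. Stack: [0]
STORE_FAST u → u=0. Stack: []
LOAD_FAST_LOAD_FAST r,b → push 24,25. Stack: [24, 25]
BINARY_OP * → 24 * 25 = 600. Stack: [600]
STORE_FAST q → q=600. Stack: []
LOAD_FAST_LOAD_FAST a,q → push 28,600. Stack: [28, 600]
BINARY_OP + → 28 + 600 = 628. Stack: [628]
STORE_FAST q → q=628. Stack: []
LOAD_FAST q → push 628. Stack: [628]
RETURN_VALUE → return 628.

628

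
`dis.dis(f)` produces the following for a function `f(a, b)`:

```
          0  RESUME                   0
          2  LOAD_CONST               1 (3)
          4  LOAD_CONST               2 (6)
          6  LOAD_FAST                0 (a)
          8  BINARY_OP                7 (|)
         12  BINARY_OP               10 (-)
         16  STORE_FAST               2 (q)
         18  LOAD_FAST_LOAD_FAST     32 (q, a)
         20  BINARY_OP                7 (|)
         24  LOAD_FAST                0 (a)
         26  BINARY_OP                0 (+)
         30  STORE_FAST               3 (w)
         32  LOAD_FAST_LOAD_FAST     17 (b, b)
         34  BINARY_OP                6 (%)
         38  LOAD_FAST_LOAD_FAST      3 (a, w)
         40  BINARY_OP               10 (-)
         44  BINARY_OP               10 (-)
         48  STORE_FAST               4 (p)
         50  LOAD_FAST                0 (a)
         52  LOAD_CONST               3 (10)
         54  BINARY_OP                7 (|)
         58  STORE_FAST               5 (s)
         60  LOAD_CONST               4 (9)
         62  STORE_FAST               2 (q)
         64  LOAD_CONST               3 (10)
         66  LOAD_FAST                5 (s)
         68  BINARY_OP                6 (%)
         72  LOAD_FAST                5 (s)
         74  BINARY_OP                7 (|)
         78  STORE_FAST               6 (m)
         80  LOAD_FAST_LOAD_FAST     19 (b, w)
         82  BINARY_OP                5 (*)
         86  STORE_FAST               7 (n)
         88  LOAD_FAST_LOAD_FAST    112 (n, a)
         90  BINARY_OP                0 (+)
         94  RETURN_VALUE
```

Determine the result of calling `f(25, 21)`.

487

LOAD_CONST → push 3. Stack: [3]
LOAD_CONST → push 6. Stack: [3, 6]
LOAD_FAST a → push 25. Stack: [3, 6, 25]
BINARY_OP | → 6 | 25 = 31. Stack: [3, 31]
BINARY_OP - → 3 - 31 = -28. Stack: [-28]
STORE_FAST q → q=-28. Stack: []
LOAD_FAST_LOAD_FAST q,a → push -28,25. Stack: [-28, 25]
BINARY_OP | → -28 | 25 = -3. Stack: [-3]
LOAD_FAST a → push 25. Stack: [-3, 25]
BINARY_OP + → -3 + 25 = 22. Stack: [22]
STORE_FAST w → w=22. Stack: []
LOAD_FAST_LOAD_FAST b,b → push 21,21. Stack: [21, 21]
BINARY_OP % → 21 % 21 = 0. Stack: [0]
LOAD_FAST_LOAD_FAST a,w → push 25,22. Stack: [0, 25, 22]
BINARY_OP - → 25 - 22 = 3. Stack: [0, 3]
BINARY_OP - → 0 - 3 = -3. Stack: [-3]
STORE_FAST p → p=-3. Stack: []
LOAD_FAST a → push 25. Stack: [25]
LOAD_CONST → push 10. Stack: [25, 10]
BINARY_OP | → 25 | 10 = 27. Stack: [27]
STORE_FAST s → s=27. Stack: []
LOAD_CONST → push 9. Stack: [9]
STORE_FAST q → q=9. Stack: []
LOAD_CONST → push 10. Stack: [10]
LOAD_FAST s → push 27. Stack: [10, 27]
BINARY_OP % → 10 % 27 = 10. Stack: [10]
LOAD_FAST s → push 27. Stack: [10, 27]
BINARY_OP | → 10 | 27 = 27. Stack: [27]
STORE_FAST m → m=27. Stack: []
LOAD_FAST_LOAD_FAST b,w → push 21,22. Stack: [21, 22]
BINARY_OP * → 21 * 22 = 462. Stack: [462]
STORE_FAST n → n=462. Stack: []
LOAD_FAST_LOAD_FAST n,a → push 462,25. Stack: [462, 25]
BINARY_OP + → 462 + 25 = 487. Stack: [487]
RETURN_VALUE → return 487.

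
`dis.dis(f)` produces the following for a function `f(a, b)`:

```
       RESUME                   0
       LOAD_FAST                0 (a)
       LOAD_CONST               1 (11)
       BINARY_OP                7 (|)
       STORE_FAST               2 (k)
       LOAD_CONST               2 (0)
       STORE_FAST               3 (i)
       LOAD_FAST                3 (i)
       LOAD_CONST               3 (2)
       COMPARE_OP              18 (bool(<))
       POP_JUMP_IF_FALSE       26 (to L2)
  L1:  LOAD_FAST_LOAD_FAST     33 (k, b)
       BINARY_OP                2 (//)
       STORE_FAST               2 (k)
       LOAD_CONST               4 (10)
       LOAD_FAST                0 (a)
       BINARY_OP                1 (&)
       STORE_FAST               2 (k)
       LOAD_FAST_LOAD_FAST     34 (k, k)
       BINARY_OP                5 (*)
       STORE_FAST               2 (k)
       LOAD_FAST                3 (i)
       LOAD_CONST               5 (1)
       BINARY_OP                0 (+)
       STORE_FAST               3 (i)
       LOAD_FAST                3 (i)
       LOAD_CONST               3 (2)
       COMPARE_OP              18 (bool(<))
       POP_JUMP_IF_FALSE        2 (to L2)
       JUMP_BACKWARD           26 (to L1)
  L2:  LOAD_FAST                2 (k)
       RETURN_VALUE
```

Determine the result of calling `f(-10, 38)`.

4

LOAD_FAST a → push -10. Stack: [-10]
LOAD_CONST → push 11. Stack: [-10, 11]
BINARY_OP | → -10 | 11 = -1. Stack: [-1]
STORE_FAST k → k=-1. Stack: []
LOAD_CONST → push 0. Stack: [0]
STORE_FAST i → i=0. Stack: []
LOAD_FAST i → push 0. Stack: [0]
LOAD_CONST → push 2. Stack: [0, 2]
COMPARE_OP bool(<) → 0 vs 2 = True. Stack: [True]
POP_JUMP_IF_FALSE → pop True; no jump. Stack: []
LOAD_FAST_LOAD_FAST k,b → push -1,38. Stack: [-1, 38]
BINARY_OP // → -1 // 38 = -1. Stack: [-1]
STORE_FAST k → k=-1. Stack: []
LOAD_CONST → push 10. Stack: [10]
LOAD_FAST a → push -10. Stack: [10, -10]
BINARY_OP & → 10 & -10 = 2. Stack: [2]
STORE_FAST k → k=2. Stack: []
LOAD_FAST_LOAD_FAST k,k → push 2,2. Stack: [2, 2]
BINARY_OP * → 2 * 2 = 4. Stack: [4]
STORE_FAST k → k=4. Stack: []
LOAD_FAST i → push 0. Stack: [0]
LOAD_CONST → push 1. Stack: [0, 1]
BINARY_OP + → 0 + 1 = 1. Stack: [1]
STORE_FAST i → i=1. Stack: []
LOAD_FAST i → push 1. Stack: [1]
LOAD_CONST → push 2. Stack: [1, 2]
COMPARE_OP bool(<) → 1 vs 2 = True. Stack: [True]
POP_JUMP_IF_FALSE → pop True; no jump. Stack: []
LOAD_FAST_LOAD_FAST k,b → push 4,38. Stack: [4, 38]
BINARY_OP // → 4 // 38 = 0. Stack: [0]
STORE_FAST k → k=0. Stack: []
LOAD_CONST → push 10. Stack: [10]
LOAD_FAST a → push -10. Stack: [10, -10]
BINARY_OP & → 10 & -10 = 2. Stack: [2]
STORE_FAST k → k=2. Stack: []
LOAD_FAST_LOAD_FAST k,k → push 2,2. Stack: [2, 2]
BINARY_OP * → 2 * 2 = 4. Stack: [4]
STORE_FAST k → k=4. Stack: []
LOAD_FAST i → push 1. Stack: [1]
LOAD_CONST → push 1. Stack: [1, 1]
BINARY_OP + → 1 + 1 = 2. Stack: [2]
STORE_FAST i → i=2. Stack: []
LOAD_FAST i → push 2. Stack: [2]
LOAD_CONST → push 2. Stack: [2, 2]
COMPARE_OP bool(<) → 2 vs 2 = False. Stack: [False]
POP_JUMP_IF_FALSE → pop False; jump. Stack: []
LOAD_FAST k → push 4. Stack: [4]
RETURN_VALUE → return 4.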